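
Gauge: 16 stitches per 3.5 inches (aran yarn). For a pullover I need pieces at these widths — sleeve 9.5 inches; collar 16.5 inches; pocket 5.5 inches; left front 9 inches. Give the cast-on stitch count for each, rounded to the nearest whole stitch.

Rate = 16/3.5 = 4.571 sts per in.
sleeve: 9.5 × 4.571 = 43.43 → 43.
collar: 16.5 × 4.571 = 75.43 → 75.
pocket: 5.5 × 4.571 = 25.14 → 25.
left front: 9 × 4.571 = 41.14 → 41.

sleeve 43; collar 75; pocket 25; left front 41.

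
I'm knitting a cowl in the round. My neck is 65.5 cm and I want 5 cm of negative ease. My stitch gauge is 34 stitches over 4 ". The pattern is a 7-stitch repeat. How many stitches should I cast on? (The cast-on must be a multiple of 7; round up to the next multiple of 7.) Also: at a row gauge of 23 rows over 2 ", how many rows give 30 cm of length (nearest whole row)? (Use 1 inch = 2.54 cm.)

Cast on 203 stitches; work 136 rows.

Finished = 65.5 − 5 = 60.5 cm.
60.5 cm × 1/2.54 = 23.82 inches.
34/4 = 8.5 sts per in; 23.82 × 8.5 = 202.46 sts.
Next multiple of 7 → 203.
30 cm = 11.81 inches; × 11.5 = 135.83 → 136 rows.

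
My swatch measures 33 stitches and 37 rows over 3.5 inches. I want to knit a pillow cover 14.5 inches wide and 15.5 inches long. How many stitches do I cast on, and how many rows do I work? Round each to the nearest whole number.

Stitch gauge = 33/3.5 = 9.429 sts/in; 14.5 × 9.429 = 136.71 → 137 sts.
Row gauge = 37/3.5 = 10.571 rows/in; 15.5 × 10.571 = 163.86 → 164 rows.

Cast on 137 stitches and work 164 rows.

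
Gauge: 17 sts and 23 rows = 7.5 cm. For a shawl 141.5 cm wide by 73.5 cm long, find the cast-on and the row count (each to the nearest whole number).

Stitch gauge = 17/7.5 = 2.267 sts/cm; 141.5 × 2.267 = 320.73 → 321 sts.
Row gauge = 23/7.5 = 3.067 rows/cm; 73.5 × 3.067 = 225.40 → 225 rows.

Cast on 321 stitches and work 225 rows.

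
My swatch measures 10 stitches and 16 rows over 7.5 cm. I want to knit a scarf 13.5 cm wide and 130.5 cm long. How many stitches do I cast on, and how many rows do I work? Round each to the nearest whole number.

Stitch gauge = 10/7.5 = 1.333 sts/cm; 13.5 × 1.333 = 18.00 → 18 sts.
Row gauge = 16/7.5 = 2.133 rows/cm; 130.5 × 2.133 = 278.40 → 278 rows.

Cast on 18 stitches and work 278 rows.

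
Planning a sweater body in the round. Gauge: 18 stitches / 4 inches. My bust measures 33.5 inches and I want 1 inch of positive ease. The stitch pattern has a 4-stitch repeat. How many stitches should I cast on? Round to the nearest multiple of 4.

Finished = 33.5 + 1 = 34.5 inches.
18 / 4 = 4.5 sts/in.
34.5 × 4.5 = 155.25 sts.
Nearest multiple of 4: 156.

CO 156 sts.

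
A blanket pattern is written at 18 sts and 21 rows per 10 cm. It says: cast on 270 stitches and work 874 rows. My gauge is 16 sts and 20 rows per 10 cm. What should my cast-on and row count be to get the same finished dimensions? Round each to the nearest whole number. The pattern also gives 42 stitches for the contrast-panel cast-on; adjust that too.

Stitches: 270 × 16/18 = 240.00 → 240.
Rows: 874 × 20/21 = 832.38 → 832.
contrast-panel cast-on: 42 × 16/18 = 37.33 → 37.

Cast on 240 stitches; work 832 rows; contrast-panel cast-on 37 stitches.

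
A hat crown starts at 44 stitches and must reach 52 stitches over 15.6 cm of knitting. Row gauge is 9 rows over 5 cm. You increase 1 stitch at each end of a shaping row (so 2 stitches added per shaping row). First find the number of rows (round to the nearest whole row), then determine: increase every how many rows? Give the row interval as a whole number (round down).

Rows = 15.6 × 1.8 = 28.1 → 28 rows.
Stitches to add: 8 → 4 shaping rows (at 2 st each).
28 / 4 = 7.00 → every 7 rows.

Increase every 7th row.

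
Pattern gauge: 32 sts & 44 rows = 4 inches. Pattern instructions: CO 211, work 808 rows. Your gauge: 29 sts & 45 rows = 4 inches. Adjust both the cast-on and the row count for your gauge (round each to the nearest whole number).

Cast on 191 stitches; work 826 rows.

Stitches: 211 × 29/32 = 191.22 → 191.
Rows: 808 × 45/44 = 826.36 → 826.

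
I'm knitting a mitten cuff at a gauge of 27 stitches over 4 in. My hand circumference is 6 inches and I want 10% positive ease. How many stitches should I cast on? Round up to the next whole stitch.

45 stitches.

Finished = 6 × 1.10 = 6.60 in.
27 / 4 = 6.75 sts per inch.
6.60 × 6.75 = 44.55 sts.
→ 45 sts.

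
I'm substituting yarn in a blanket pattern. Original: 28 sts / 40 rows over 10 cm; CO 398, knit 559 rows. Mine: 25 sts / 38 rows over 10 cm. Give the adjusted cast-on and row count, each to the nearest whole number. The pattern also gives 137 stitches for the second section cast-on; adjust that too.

Cast on 355 stitches; work 531 rows; second section cast-on 122 stitches.

Stitches: 398 × 25/28 = 355.36 → 355.
Rows: 559 × 38/40 = 531.05 → 531.
second section cast-on: 137 × 25/28 = 122.32 → 122.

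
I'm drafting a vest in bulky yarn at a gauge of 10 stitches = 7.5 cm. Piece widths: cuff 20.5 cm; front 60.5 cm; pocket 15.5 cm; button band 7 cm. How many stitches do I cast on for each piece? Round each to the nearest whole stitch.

Rate = 10/7.5 = 1.333 sts per cm.
cuff: 20.5 × 1.333 = 27.33 → 27.
front: 60.5 × 1.333 = 80.67 → 81.
pocket: 15.5 × 1.333 = 20.67 → 21.
button band: 7 × 1.333 = 9.33 → 9.

cuff 27; front 81; pocket 21; button band 9.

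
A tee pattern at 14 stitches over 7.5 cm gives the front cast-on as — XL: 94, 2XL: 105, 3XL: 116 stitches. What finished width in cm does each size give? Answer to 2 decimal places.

XL 50.36 cm; 2XL 56.25 cm; 3XL 62.14 cm.

14/7.5 = 1.867 sts per cm.
XL: 94 / 1.867 = 50.357 → 50.36 cm.
2XL: 105 / 1.867 = 56.250 → 56.25 cm.
3XL: 116 / 1.867 = 62.143 → 62.14 cm.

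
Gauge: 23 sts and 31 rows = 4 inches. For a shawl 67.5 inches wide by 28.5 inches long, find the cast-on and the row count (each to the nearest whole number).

Stitch gauge = 23/4 = 5.75 sts/in; 67.5 × 5.75 = 388.12 → 388 sts.
Row gauge = 31/4 = 7.75 rows/in; 28.5 × 7.75 = 220.88 → 221 rows.

Cast on 388 stitches and work 221 rows.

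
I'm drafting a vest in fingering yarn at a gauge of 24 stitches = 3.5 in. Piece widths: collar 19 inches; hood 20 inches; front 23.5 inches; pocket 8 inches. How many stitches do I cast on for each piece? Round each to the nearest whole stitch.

collar 130; hood 137; front 161; pocket 55.

Rate = 24/3.5 = 6.857 sts per in.
collar: 19 × 6.857 = 130.29 → 130.
hood: 20 × 6.857 = 137.14 → 137.
front: 23.5 × 6.857 = 161.14 → 161.
pocket: 8 × 6.857 = 54.86 → 55.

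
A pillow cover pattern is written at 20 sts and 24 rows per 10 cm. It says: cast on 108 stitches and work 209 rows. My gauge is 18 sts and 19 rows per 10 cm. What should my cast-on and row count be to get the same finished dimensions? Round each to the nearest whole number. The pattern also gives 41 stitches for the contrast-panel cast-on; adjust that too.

Cast on 97 stitches; work 165 rows; contrast-panel cast-on 37 stitches.

Stitches: 108 × 18/20 = 97.20 → 97.
Rows: 209 × 19/24 = 165.46 → 165.
contrast-panel cast-on: 41 × 18/20 = 36.90 → 37.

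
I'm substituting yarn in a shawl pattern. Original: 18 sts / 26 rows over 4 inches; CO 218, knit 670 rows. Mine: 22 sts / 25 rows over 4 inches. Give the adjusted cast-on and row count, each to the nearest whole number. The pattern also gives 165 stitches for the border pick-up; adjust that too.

Stitches: 218 × 22/18 = 266.44 → 266.
Rows: 670 × 25/26 = 644.23 → 644.
border pick-up: 165 × 22/18 = 201.67 → 202.

Cast on 266 stitches; work 644 rows; border pick-up 202 stitches.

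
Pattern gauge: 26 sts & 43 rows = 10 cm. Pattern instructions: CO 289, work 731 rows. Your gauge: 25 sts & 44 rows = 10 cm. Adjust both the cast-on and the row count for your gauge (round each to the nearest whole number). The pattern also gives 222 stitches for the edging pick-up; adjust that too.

Stitches: 289 × 25/26 = 277.88 → 278.
Rows: 731 × 44/43 = 748.00 → 748.
edging pick-up: 222 × 25/26 = 213.46 → 213.

Cast on 278 stitches; work 748 rows; edging pick-up 213 stitches.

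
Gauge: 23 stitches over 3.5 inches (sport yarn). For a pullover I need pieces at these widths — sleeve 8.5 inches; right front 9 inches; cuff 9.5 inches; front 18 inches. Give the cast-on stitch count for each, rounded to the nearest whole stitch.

sleeve 56; right front 59; cuff 62; front 118.

Rate = 23/3.5 = 6.571 sts per in.
sleeve: 8.5 × 6.571 = 55.86 → 56.
right front: 9 × 6.571 = 59.14 → 59.
cuff: 9.5 × 6.571 = 62.43 → 62.
front: 18 × 6.571 = 118.29 → 118.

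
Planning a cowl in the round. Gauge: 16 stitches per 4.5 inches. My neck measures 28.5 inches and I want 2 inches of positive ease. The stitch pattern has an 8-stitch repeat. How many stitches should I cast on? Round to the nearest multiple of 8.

Finished = 28.5 + 2 = 30.5 inches.
16 / 4.5 = 3.556 sts/in.
30.5 × 3.556 = 108.44 sts.
Nearest multiple of 8: 112.

Cast on 112 stitches.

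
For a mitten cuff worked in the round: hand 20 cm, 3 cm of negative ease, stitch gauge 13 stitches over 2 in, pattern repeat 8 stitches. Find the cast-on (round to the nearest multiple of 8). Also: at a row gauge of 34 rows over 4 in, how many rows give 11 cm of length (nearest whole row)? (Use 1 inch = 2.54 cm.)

Cast on 40 stitches; work 37 rows.

Finished = 20 − 3 = 17 cm.
17 cm × 1/2.54 = 6.69 inches.
13/2 = 6.5 sts per in; 6.69 × 6.5 = 43.50 sts.
Nearest multiple of 8 → 40.
11 cm = 4.33 inches; × 8.5 = 36.81 → 37 rows.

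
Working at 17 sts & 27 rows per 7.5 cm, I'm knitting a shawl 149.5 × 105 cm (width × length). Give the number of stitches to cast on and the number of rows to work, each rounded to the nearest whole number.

Cast on 339 stitches and work 378 rows.

Stitch gauge = 17/7.5 = 2.267 sts/cm; 149.5 × 2.267 = 338.87 → 339 sts.
Row gauge = 27/7.5 = 3.6 rows/cm; 105 × 3.6 = 378.00 → 378 rows.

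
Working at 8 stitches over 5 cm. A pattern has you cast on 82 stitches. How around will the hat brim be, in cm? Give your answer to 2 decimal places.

8 stitches / 5 cm = 1.6 stitches per cm.
82 / 1.6 = 51.250 cm.

51.25 cm.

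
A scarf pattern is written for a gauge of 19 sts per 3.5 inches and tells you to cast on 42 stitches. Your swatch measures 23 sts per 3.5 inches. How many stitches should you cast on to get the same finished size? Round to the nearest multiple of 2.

Scale factor = 23 / 19 = 1.211.
42 × 23 / 19 = 50.84 sts.
→ 50 sts.

50 stitches.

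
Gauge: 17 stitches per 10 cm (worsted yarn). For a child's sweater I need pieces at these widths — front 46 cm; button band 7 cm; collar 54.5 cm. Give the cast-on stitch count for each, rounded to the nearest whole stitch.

front 78; button band 12; collar 93.

Rate = 17/10 = 1.7 sts per cm.
front: 46 × 1.7 = 78.20 → 78.
button band: 7 × 1.7 = 11.90 → 12.
collar: 54.5 × 1.7 = 92.65 → 93.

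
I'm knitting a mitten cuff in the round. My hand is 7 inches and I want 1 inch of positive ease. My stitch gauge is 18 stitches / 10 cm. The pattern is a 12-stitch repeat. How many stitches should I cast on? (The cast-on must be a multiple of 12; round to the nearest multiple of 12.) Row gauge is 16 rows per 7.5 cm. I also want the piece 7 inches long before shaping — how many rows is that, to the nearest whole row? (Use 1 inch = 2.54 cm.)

Finished = 7 + 1 = 8 inches.
8 inches × 2.54 = 20.32 cm.
18/10 = 1.8 sts per cm; 20.32 × 1.8 = 36.58 sts.
Nearest multiple of 12 → 36.
7 inches = 17.78 cm; × 2.133 = 37.93 → 38 rows.

Cast on 36 stitches; work 38 rows.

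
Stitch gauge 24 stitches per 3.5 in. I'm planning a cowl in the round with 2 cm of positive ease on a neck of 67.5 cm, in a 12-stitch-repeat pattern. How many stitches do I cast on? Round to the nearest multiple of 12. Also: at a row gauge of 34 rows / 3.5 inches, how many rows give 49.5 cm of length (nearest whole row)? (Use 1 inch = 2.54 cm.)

Cast on 192 stitches; work 189 rows.

Finished = 67.5 + 2 = 69.5 cm.
69.5 cm × 1/2.54 = 27.36 inches.
24/3.5 = 6.857 sts per in; 27.36 × 6.857 = 187.63 sts.
Nearest multiple of 12 → 192.
49.5 cm = 19.49 inches; × 9.714 = 189.31 → 189 rows.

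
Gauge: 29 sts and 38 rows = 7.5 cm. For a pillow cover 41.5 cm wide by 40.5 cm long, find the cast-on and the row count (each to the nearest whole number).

Stitch gauge = 29/7.5 = 3.867 sts/cm; 41.5 × 3.867 = 160.47 → 160 sts.
Row gauge = 38/7.5 = 5.067 rows/cm; 40.5 × 5.067 = 205.20 → 205 rows.

Cast on 160 stitches and work 205 rows.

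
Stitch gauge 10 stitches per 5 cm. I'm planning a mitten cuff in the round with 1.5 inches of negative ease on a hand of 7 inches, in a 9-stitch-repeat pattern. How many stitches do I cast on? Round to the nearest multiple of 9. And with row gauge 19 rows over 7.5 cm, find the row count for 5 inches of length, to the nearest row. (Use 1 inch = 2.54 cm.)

Cast on 27 stitches; work 32 rows.

Finished = 7 − 1.5 = 5.5 inches.
5.5 inches × 2.54 = 13.97 cm.
10/5 = 2 sts per cm; 13.97 × 2 = 27.94 sts.
Nearest multiple of 9 → 27.
5 inches = 12.70 cm; × 2.533 = 32.17 → 32 rows.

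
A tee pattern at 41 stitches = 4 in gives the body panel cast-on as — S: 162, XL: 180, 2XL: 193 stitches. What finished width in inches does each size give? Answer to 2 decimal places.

S 15.80 inches; XL 17.56 inches; 2XL 18.83 inches.

41/4 = 10.25 sts per in.
S: 162 / 10.25 = 15.805 → 15.80 in.
XL: 180 / 10.25 = 17.561 → 17.56 in.
2XL: 193 / 10.25 = 18.829 → 18.83 in.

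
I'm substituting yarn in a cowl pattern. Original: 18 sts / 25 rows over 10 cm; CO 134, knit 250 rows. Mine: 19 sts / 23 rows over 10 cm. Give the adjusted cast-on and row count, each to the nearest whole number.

Cast on 141 stitches; work 230 rows.

Stitches: 134 × 19/18 = 141.44 → 141.
Rows: 250 × 23/25 = 230.00 → 230.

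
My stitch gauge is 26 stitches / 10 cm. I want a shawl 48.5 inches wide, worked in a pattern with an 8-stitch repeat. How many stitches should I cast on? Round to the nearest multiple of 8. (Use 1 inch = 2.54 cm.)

48.5 in = 48.5 × 2.54 = 123.19 cm.
26 / 10 = 2.6 sts/cm.
123.19 × 2.6 = 320.29 sts.
→ 320.

320 stitches.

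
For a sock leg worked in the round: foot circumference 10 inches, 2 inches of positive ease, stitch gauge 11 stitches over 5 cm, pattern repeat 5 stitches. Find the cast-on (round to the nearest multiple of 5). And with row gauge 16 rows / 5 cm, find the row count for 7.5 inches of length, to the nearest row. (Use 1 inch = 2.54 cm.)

Cast on 65 stitches; work 61 rows.

Finished = 10 + 2 = 12 inches.
12 inches × 2.54 = 30.48 cm.
11/5 = 2.2 sts per cm; 30.48 × 2.2 = 67.06 sts.
Nearest multiple of 5 → 65.
7.5 inches = 19.05 cm; × 3.2 = 60.96 → 61 rows.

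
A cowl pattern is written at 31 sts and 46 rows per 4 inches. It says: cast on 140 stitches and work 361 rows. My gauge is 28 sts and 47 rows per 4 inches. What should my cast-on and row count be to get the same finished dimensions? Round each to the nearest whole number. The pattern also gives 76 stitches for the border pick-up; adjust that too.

Stitches: 140 × 28/31 = 126.45 → 126.
Rows: 361 × 47/46 = 368.85 → 369.
border pick-up: 76 × 28/31 = 68.65 → 69.

Cast on 126 stitches; work 369 rows; border pick-up 69 stitches.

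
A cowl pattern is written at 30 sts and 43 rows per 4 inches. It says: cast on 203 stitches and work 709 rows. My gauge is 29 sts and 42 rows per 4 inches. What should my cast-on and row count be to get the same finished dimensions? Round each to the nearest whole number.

Cast on 196 stitches; work 693 rows.

Stitches: 203 × 29/30 = 196.23 → 196.
Rows: 709 × 42/43 = 692.51 → 693.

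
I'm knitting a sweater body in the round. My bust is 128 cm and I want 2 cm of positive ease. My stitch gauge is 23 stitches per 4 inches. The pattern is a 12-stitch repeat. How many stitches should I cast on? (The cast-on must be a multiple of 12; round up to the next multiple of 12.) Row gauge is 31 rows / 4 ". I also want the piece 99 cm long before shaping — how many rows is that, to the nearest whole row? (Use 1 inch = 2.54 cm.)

Cast on 300 stitches; work 302 rows.

Finished = 128 + 2 = 130 cm.
130 cm × 1/2.54 = 51.18 inches.
23/4 = 5.75 sts per in; 51.18 × 5.75 = 294.29 sts.
Next multiple of 12 → 300.
99 cm = 38.98 inches; × 7.75 = 302.07 → 302 rows.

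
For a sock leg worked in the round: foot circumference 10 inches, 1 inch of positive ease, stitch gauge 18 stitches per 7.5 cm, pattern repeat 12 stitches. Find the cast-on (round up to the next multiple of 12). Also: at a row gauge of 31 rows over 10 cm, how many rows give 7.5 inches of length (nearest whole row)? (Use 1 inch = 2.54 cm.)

Cast on 72 stitches; work 59 rows.

Finished = 10 + 1 = 11 inches.
11 inches × 2.54 = 27.94 cm.
18/7.5 = 2.4 sts per cm; 27.94 × 2.4 = 67.06 sts.
Next multiple of 12 → 72.
7.5 inches = 19.05 cm; × 3.1 = 59.05 → 59 rows.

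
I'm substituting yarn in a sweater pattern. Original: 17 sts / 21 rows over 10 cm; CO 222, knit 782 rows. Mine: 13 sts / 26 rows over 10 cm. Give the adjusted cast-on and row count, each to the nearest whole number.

Stitches: 222 × 13/17 = 169.76 → 170.
Rows: 782 × 26/21 = 968.19 → 968.

Cast on 170 stitches; work 968 rows.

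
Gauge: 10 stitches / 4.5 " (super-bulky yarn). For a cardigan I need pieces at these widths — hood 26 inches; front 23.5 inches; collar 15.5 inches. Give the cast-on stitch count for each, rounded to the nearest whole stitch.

hood 58; front 52; collar 34.

Rate = 10/4.5 = 2.222 sts per in.
hood: 26 × 2.222 = 57.78 → 58.
front: 23.5 × 2.222 = 52.22 → 52.
collar: 15.5 × 2.222 = 34.44 → 34.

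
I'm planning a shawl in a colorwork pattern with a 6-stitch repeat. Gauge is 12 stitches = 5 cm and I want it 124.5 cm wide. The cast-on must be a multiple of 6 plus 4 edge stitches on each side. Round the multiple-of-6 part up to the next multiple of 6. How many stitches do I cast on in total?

302 stitches.

12 / 5 = 2.4 sts per cm.
124.5 × 2.4 = 298.80 sts.
Less 8 edge sts → 290.80 for the repeat.
Next multiple of 6: 294.
Add back 8 edge sts → 302.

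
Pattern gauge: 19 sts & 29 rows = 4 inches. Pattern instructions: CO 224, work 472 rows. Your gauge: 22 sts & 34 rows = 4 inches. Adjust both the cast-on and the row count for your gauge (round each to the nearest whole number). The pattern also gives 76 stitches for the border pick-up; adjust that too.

Cast on 259 stitches; work 553 rows; border pick-up 88 stitches.

Stitches: 224 × 22/19 = 259.37 → 259.
Rows: 472 × 34/29 = 553.38 → 553.
border pick-up: 76 × 22/19 = 88.00 → 88.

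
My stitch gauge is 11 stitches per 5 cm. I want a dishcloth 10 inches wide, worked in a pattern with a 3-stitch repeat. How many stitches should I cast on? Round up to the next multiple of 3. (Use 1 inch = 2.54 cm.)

10 in = 10 × 2.54 = 25.40 cm.
11 / 5 = 2.2 sts/cm.
25.40 × 2.2 = 55.88 sts.
→ 57.

57 stitches.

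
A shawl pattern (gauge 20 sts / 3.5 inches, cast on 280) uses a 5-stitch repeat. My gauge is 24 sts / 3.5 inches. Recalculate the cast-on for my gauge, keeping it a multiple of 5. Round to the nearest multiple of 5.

Cast on 335 stitches.

280 × 24 / 20 = 336.00.
Nearest multiple of 5: 335.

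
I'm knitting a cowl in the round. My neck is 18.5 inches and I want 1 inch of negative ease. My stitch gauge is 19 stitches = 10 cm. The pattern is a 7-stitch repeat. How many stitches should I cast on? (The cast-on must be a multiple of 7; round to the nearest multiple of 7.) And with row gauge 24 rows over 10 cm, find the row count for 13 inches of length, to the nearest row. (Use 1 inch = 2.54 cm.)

Finished = 18.5 − 1 = 17.5 inches.
17.5 inches × 2.54 = 44.45 cm.
19/10 = 1.9 sts per cm; 44.45 × 1.9 = 84.45 sts.
Nearest multiple of 7 → 84.
13 inches = 33.02 cm; × 2.4 = 79.25 → 79 rows.

Cast on 84 stitches; work 79 rows.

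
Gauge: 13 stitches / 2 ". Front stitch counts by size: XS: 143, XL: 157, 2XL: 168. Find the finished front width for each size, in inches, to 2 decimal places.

13/2 = 6.5 sts per in.
XS: 143 / 6.5 = 22.000 → 22.00 in.
XL: 157 / 6.5 = 24.154 → 24.15 in.
2XL: 168 / 6.5 = 25.846 → 25.85 in.

XS 22.00 inches; XL 24.15 inches; 2XL 25.85 inches.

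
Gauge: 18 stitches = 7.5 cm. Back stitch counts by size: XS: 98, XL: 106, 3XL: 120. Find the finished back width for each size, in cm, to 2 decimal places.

XS 40.83 cm; XL 44.17 cm; 3XL 50.00 cm.

18/7.5 = 2.4 sts per cm.
XS: 98 / 2.4 = 40.833 → 40.83 cm.
XL: 106 / 2.4 = 44.167 → 44.17 cm.
3XL: 120 / 2.4 = 50.000 → 50.00 cm.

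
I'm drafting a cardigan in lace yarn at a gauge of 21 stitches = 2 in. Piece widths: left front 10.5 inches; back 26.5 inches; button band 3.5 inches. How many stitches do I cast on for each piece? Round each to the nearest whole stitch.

left front 110; back 278; button band 37.

Rate = 21/2 = 10.5 sts per in.
left front: 10.5 × 10.5 = 110.25 → 110.
back: 26.5 × 10.5 = 278.25 → 278.
button band: 3.5 × 10.5 = 36.75 → 37.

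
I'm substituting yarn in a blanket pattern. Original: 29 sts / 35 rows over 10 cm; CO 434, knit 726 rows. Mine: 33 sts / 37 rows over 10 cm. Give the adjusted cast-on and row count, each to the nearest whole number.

Cast on 494 stitches; work 767 rows.

Stitches: 434 × 33/29 = 493.86 → 494.
Rows: 726 × 37/35 = 767.49 → 767.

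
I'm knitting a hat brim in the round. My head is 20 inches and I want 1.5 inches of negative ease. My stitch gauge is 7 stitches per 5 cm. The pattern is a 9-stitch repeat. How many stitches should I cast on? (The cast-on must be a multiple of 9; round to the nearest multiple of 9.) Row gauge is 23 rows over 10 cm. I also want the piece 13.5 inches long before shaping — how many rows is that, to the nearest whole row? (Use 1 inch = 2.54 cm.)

Cast on 63 stitches; work 79 rows.

Finished = 20 − 1.5 = 18.5 inches.
18.5 inches × 2.54 = 46.99 cm.
7/5 = 1.4 sts per cm; 46.99 × 1.4 = 65.79 sts.
Nearest multiple of 9 → 63.
13.5 inches = 34.29 cm; × 2.3 = 78.87 → 79 rows.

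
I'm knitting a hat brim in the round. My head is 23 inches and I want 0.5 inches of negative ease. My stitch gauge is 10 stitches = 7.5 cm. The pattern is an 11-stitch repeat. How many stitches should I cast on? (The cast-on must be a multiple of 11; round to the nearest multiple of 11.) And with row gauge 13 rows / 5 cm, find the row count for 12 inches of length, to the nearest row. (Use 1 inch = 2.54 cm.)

Cast on 77 stitches; work 79 rows.

Finished = 23 − 0.5 = 22.5 inches.
22.5 inches × 2.54 = 57.15 cm.
10/7.5 = 1.333 sts per cm; 57.15 × 1.333 = 76.20 sts.
Nearest multiple of 11 → 77.
12 inches = 30.48 cm; × 2.6 = 79.25 → 79 rows.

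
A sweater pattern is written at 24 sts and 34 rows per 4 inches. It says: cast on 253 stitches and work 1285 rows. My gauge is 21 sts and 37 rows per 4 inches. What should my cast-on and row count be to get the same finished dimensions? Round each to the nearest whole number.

Cast on 221 stitches; work 1398 rows.

Stitches: 253 × 21/24 = 221.38 → 221.
Rows: 1285 × 37/34 = 1398.38 → 1398.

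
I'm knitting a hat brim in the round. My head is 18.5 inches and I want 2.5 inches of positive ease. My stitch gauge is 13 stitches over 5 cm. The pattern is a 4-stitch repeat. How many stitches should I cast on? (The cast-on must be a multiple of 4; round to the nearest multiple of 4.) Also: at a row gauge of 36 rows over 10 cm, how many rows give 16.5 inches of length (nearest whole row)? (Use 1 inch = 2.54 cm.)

Finished = 18.5 + 2.5 = 21 inches.
21 inches × 2.54 = 53.34 cm.
13/5 = 2.6 sts per cm; 53.34 × 2.6 = 138.68 sts.
Nearest multiple of 4 → 140.
16.5 inches = 41.91 cm; × 3.6 = 150.88 → 151 rows.

Cast on 140 stitches; work 151 rows.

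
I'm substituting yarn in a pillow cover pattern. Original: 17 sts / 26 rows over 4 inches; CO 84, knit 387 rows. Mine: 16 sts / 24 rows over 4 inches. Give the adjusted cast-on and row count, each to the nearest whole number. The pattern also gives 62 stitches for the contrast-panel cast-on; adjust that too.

Stitches: 84 × 16/17 = 79.06 → 79.
Rows: 387 × 24/26 = 357.23 → 357.
contrast-panel cast-on: 62 × 16/17 = 58.35 → 58.

Cast on 79 stitches; work 357 rows; contrast-panel cast-on 58 stitches.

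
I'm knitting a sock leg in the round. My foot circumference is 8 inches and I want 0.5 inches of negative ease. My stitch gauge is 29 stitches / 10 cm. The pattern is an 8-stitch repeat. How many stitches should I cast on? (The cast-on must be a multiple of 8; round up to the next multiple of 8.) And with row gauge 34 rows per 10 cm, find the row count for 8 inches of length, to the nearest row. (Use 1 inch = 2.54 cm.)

Cast on 56 stitches; work 69 rows.

Finished = 8 − 0.5 = 7.5 inches.
7.5 inches × 2.54 = 19.05 cm.
29/10 = 2.9 sts per cm; 19.05 × 2.9 = 55.24 sts.
Next multiple of 8 → 56.
8 inches = 20.32 cm; × 3.4 = 69.09 → 69 rows.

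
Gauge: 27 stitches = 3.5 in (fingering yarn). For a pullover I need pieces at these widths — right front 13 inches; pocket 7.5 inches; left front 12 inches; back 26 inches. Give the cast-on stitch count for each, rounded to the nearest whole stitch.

Rate = 27/3.5 = 7.714 sts per in.
right front: 13 × 7.714 = 100.29 → 100.
pocket: 7.5 × 7.714 = 57.86 → 58.
left front: 12 × 7.714 = 92.57 → 93.
back: 26 × 7.714 = 200.57 → 201.

right front 100; pocket 58; left front 93; back 201.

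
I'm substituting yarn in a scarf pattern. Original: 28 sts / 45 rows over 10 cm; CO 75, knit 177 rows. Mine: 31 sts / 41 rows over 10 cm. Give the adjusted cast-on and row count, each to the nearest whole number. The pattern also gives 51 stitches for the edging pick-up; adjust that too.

Cast on 83 stitches; work 161 rows; edging pick-up 56 stitches.

Stitches: 75 × 31/28 = 83.04 → 83.
Rows: 177 × 41/45 = 161.27 → 161.
edging pick-up: 51 × 31/28 = 56.46 → 56.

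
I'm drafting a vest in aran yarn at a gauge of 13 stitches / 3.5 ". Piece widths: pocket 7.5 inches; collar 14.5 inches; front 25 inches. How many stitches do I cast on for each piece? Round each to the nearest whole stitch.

Rate = 13/3.5 = 3.714 sts per in.
pocket: 7.5 × 3.714 = 27.86 → 28.
collar: 14.5 × 3.714 = 53.86 → 54.
front: 25 × 3.714 = 92.86 → 93.

pocket 28; collar 54; front 93.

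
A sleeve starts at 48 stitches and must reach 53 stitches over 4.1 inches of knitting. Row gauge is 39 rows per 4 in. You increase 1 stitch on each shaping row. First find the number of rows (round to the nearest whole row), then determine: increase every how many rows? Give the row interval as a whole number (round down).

Increase every 8th row.

Rows = 4.1 × 9.75 = 40.0 → 40 rows.
Stitches to add: 5 → 5 shaping rows (at 1 st each).
40 / 5 = 8.00 → every 8 rows.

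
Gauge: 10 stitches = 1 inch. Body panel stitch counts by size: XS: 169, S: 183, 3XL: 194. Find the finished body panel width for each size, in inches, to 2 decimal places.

10/1 = 10 sts per in.
XS: 169 / 10 = 16.900 → 16.90 in.
S: 183 / 10 = 18.300 → 18.30 in.
3XL: 194 / 10 = 19.400 → 19.40 in.

XS 16.90 inches; S 18.30 inches; 3XL 19.40 inches.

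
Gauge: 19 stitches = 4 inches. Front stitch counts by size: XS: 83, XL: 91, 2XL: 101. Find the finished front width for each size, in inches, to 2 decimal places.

XS 17.47 inches; XL 19.16 inches; 2XL 21.26 inches.

19/4 = 4.75 sts per in.
XS: 83 / 4.75 = 17.474 → 17.47 in.
XL: 91 / 4.75 = 19.158 → 19.16 in.
2XL: 101 / 4.75 = 21.263 → 21.26 in.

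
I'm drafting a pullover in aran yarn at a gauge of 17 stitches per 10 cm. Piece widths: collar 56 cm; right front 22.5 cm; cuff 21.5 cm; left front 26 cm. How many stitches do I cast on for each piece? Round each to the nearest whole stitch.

collar 95; right front 38; cuff 37; left front 44.

Rate = 17/10 = 1.7 sts per cm.
collar: 56 × 1.7 = 95.20 → 95.
right front: 22.5 × 1.7 = 38.25 → 38.
cuff: 21.5 × 1.7 = 36.55 → 37.
left front: 26 × 1.7 = 44.20 → 44.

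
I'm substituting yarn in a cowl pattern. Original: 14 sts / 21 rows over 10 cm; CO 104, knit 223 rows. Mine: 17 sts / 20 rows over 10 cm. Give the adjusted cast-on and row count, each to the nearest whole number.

Cast on 126 stitches; work 212 rows.

Stitches: 104 × 17/14 = 126.29 → 126.
Rows: 223 × 20/21 = 212.38 → 212.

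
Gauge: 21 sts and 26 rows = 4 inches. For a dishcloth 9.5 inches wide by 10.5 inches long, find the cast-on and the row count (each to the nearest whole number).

Stitch gauge = 21/4 = 5.25 sts/in; 9.5 × 5.25 = 49.88 → 50 sts.
Row gauge = 26/4 = 6.5 rows/in; 10.5 × 6.5 = 68.25 → 68 rows.

Cast on 50 stitches and work 68 rows.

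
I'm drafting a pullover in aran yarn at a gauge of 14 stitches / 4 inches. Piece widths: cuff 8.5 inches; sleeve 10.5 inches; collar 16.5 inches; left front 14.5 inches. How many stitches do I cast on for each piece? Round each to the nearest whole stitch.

cuff 30; sleeve 37; collar 58; left front 51.

Rate = 14/4 = 3.5 sts per in.
cuff: 8.5 × 3.5 = 29.75 → 30.
sleeve: 10.5 × 3.5 = 36.75 → 37.
collar: 16.5 × 3.5 = 57.75 → 58.
left front: 14.5 × 3.5 = 50.75 → 51.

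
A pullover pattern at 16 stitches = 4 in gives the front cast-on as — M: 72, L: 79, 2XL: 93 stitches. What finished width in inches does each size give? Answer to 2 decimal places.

M 18.00 inches; L 19.75 inches; 2XL 23.25 inches.

16/4 = 4 sts per in.
M: 72 / 4 = 18.000 → 18.00 in.
L: 79 / 4 = 19.750 → 19.75 in.
2XL: 93 / 4 = 23.250 → 23.25 in.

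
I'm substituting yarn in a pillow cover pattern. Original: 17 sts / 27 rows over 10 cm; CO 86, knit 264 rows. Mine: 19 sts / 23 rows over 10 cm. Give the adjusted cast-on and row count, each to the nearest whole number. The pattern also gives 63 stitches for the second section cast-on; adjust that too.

Stitches: 86 × 19/17 = 96.12 → 96.
Rows: 264 × 23/27 = 224.89 → 225.
second section cast-on: 63 × 19/17 = 70.41 → 70.

Cast on 96 stitches; work 225 rows; second section cast-on 70 stitches.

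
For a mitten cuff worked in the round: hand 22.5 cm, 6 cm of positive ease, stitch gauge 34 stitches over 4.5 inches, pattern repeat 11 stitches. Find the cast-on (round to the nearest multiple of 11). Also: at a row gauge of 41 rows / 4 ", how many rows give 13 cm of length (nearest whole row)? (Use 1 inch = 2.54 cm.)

Finished = 22.5 + 6 = 28.5 cm.
28.5 cm × 1/2.54 = 11.22 inches.
34/4.5 = 7.556 sts per in; 11.22 × 7.556 = 84.78 sts.
Nearest multiple of 11 → 88.
13 cm = 5.12 inches; × 10.25 = 52.46 → 52 rows.

Cast on 88 stitches; work 52 rows.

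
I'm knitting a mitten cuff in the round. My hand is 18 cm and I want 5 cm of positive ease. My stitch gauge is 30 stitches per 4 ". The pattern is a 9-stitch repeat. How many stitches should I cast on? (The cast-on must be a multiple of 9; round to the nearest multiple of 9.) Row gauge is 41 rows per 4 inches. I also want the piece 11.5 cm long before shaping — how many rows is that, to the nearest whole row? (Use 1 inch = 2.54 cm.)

Cast on 72 stitches; work 46 rows.

Finished = 18 + 5 = 23 cm.
23 cm × 1/2.54 = 9.06 inches.
30/4 = 7.5 sts per in; 9.06 × 7.5 = 67.91 sts.
Nearest multiple of 9 → 72.
11.5 cm = 4.53 inches; × 10.25 = 46.41 → 46 rows.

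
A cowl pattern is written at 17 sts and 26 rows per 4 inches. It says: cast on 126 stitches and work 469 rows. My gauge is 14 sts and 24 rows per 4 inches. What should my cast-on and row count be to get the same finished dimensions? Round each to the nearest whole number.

Stitches: 126 × 14/17 = 103.76 → 104.
Rows: 469 × 24/26 = 432.92 → 433.

Cast on 104 stitches; work 433 rows.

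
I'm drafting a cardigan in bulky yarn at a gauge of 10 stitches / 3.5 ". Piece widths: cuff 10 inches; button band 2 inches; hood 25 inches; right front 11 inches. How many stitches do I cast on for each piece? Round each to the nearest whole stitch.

Rate = 10/3.5 = 2.857 sts per in.
cuff: 10 × 2.857 = 28.57 → 29.
button band: 2 × 2.857 = 5.71 → 6.
hood: 25 × 2.857 = 71.43 → 71.
right front: 11 × 2.857 = 31.43 → 31.

cuff 29; button band 6; hood 71; right front 31.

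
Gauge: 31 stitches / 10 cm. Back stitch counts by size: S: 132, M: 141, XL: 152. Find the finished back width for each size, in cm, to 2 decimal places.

31/10 = 3.1 sts per cm.
S: 132 / 3.1 = 42.581 → 42.58 cm.
M: 141 / 3.1 = 45.484 → 45.48 cm.
XL: 152 / 3.1 = 49.032 → 49.03 cm.

S 42.58 cm; M 45.48 cm; XL 49.03 cm.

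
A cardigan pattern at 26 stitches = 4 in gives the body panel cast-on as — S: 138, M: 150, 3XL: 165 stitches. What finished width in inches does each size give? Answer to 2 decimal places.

26/4 = 6.5 sts per in.
S: 138 / 6.5 = 21.231 → 21.23 in.
M: 150 / 6.5 = 23.077 → 23.08 in.
3XL: 165 / 6.5 = 25.385 → 25.38 in.

S 21.23 inches; M 23.08 inches; 3XL 25.38 inches.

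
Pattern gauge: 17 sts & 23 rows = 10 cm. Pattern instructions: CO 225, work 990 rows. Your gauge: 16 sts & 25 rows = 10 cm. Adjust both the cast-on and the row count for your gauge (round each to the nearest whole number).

Cast on 212 stitches; work 1076 rows.

Stitches: 225 × 16/17 = 211.76 → 212.
Rows: 990 × 25/23 = 1076.09 → 1076.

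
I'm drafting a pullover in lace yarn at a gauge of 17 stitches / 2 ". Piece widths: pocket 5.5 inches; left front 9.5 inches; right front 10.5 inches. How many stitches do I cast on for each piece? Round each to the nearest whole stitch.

pocket 47; left front 81; right front 89.

Rate = 17/2 = 8.5 sts per in.
pocket: 5.5 × 8.5 = 46.75 → 47.
left front: 9.5 × 8.5 = 80.75 → 81.
right front: 10.5 × 8.5 = 89.25 → 89.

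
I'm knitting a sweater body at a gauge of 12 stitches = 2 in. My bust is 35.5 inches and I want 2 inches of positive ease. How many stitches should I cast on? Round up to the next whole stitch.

Finished = 35.5 + 2 = 37.5 in.
12 / 2 = 6 sts per inch.
37.50 × 6 = 225.00 sts.

225 stitches.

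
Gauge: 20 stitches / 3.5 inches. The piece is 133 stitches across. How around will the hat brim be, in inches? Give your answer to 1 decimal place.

20 stitches / 3.5 inch = 5.714 stitches per inch.
133 / 5.714 = 23.27 inches.

23.3 inches.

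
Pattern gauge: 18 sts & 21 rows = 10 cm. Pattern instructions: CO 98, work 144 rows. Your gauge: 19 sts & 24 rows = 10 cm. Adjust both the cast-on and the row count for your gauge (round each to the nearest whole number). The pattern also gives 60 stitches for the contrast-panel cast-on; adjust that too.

Stitches: 98 × 19/18 = 103.44 → 103.
Rows: 144 × 24/21 = 164.57 → 165.
contrast-panel cast-on: 60 × 19/18 = 63.33 → 63.

Cast on 103 stitches; work 165 rows; contrast-panel cast-on 63 stitches.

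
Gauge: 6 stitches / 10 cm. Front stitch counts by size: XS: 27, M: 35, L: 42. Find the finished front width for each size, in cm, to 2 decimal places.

XS 45.00 cm; M 58.33 cm; L 70.00 cm.

6/10 = 0.6 sts per cm.
XS: 27 / 0.6 = 45.000 → 45.00 cm.
M: 35 / 0.6 = 58.333 → 58.33 cm.
L: 42 / 0.6 = 70.000 → 70.00 cm.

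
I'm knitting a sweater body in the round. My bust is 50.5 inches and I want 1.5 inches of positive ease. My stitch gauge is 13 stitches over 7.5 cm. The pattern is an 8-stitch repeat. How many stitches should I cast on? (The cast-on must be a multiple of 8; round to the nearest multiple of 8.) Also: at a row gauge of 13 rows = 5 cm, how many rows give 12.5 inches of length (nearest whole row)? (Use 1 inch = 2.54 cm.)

Finished = 50.5 + 1.5 = 52 inches.
52 inches × 2.54 = 132.08 cm.
13/7.5 = 1.733 sts per cm; 132.08 × 1.733 = 228.94 sts.
Nearest multiple of 8 → 232.
12.5 inches = 31.75 cm; × 2.6 = 82.55 → 83 rows.

Cast on 232 stitches; work 83 rows.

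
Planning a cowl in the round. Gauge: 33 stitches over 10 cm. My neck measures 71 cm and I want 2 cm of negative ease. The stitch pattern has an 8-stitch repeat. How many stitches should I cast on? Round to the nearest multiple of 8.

Finished = 71 − 2 = 69 cm.
33 / 10 = 3.3 sts/cm.
69 × 3.3 = 227.70 sts.
Nearest multiple of 8: 224.

CO 224 sts.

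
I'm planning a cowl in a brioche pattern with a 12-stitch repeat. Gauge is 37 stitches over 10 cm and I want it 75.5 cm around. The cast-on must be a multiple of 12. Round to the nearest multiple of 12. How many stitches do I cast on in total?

37 / 10 = 3.7 sts per cm.
75.5 × 3.7 = 279.35 sts.
Nearest multiple of 12: 276.

276 stitches.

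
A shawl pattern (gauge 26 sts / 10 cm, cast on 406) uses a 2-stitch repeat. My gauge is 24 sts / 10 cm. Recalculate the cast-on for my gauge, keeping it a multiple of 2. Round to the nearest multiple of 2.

CO 374 sts.

406 × 24 / 26 = 374.77.
Nearest multiple of 2: 374.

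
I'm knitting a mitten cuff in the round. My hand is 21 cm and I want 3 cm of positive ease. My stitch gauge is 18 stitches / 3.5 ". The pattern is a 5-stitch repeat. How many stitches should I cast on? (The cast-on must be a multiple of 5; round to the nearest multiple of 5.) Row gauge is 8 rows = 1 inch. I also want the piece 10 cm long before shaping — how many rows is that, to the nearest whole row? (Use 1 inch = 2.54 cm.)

Finished = 21 + 3 = 24 cm.
24 cm × 1/2.54 = 9.45 inches.
18/3.5 = 5.143 sts per in; 9.45 × 5.143 = 48.59 sts.
Nearest multiple of 5 → 50.
10 cm = 3.94 inches; × 8 = 31.50 → 31 rows.

Cast on 50 stitches; work 31 rows.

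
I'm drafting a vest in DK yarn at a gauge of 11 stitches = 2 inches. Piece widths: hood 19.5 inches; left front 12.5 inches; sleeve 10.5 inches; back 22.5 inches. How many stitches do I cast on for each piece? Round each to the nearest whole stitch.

Rate = 11/2 = 5.5 sts per in.
hood: 19.5 × 5.5 = 107.25 → 107.
left front: 12.5 × 5.5 = 68.75 → 69.
sleeve: 10.5 × 5.5 = 57.75 → 58.
back: 22.5 × 5.5 = 123.75 → 124.

hood 107; left front 69; sleeve 58; back 124.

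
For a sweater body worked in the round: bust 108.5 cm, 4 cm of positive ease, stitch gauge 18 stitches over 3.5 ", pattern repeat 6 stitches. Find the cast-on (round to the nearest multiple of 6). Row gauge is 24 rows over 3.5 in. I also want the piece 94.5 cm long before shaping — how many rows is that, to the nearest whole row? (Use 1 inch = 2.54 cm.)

Finished = 108.5 + 4 = 112.5 cm.
112.5 cm × 1/2.54 = 44.29 inches.
18/3.5 = 5.143 sts per in; 44.29 × 5.143 = 227.78 sts.
Nearest multiple of 6 → 228.
94.5 cm = 37.20 inches; × 6.857 = 255.12 → 255 rows.

Cast on 228 stitches; work 255 rows.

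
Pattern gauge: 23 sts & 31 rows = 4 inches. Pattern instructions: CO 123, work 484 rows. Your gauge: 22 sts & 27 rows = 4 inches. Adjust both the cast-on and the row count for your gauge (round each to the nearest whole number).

Cast on 118 stitches; work 422 rows.

Stitches: 123 × 22/23 = 117.65 → 118.
Rows: 484 × 27/31 = 421.55 → 422.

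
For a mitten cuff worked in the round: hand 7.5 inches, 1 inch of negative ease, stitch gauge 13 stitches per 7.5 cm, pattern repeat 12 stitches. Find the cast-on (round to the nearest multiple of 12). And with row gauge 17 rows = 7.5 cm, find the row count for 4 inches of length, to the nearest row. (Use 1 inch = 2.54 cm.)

Finished = 7.5 − 1 = 6.5 inches.
6.5 inches × 2.54 = 16.51 cm.
13/7.5 = 1.733 sts per cm; 16.51 × 1.733 = 28.62 sts.
Nearest multiple of 12 → 24.
4 inches = 10.16 cm; × 2.267 = 23.03 → 23 rows.

Cast on 24 stitches; work 23 rows.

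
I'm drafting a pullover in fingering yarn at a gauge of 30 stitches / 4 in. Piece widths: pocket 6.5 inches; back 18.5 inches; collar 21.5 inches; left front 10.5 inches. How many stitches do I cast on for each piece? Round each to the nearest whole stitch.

pocket 49; back 139; collar 161; left front 79.

Rate = 30/4 = 7.5 sts per in.
pocket: 6.5 × 7.5 = 48.75 → 49.
back: 18.5 × 7.5 = 138.75 → 139.
collar: 21.5 × 7.5 = 161.25 → 161.
left front: 10.5 × 7.5 = 78.75 → 79.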